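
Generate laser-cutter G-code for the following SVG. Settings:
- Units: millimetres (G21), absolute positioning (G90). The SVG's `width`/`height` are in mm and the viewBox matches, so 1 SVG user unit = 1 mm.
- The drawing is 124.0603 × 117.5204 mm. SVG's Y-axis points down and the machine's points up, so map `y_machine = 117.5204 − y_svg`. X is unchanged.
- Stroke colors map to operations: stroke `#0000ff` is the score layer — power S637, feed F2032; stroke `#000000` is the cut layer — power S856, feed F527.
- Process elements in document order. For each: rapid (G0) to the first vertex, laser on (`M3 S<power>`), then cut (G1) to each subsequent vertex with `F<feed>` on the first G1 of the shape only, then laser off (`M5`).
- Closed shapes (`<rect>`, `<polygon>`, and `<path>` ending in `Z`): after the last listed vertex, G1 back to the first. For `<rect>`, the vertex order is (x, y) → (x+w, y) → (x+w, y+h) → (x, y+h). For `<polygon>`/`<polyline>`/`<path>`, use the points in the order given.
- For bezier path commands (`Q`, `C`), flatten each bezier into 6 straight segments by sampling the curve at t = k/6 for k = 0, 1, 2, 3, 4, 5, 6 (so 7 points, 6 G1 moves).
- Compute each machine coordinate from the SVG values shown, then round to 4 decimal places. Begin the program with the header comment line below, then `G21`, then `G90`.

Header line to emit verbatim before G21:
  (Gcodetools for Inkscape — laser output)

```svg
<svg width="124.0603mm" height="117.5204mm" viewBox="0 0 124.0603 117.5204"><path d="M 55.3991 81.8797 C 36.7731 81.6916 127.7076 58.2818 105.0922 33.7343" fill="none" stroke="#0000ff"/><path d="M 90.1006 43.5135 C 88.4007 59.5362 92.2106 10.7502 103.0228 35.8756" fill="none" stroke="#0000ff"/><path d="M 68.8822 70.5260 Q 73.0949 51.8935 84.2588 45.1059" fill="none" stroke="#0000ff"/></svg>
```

1 u = 1 mm; y_m = 117.5204 − y.

[1] `<path>` cubic bezier, #0000ff→score S637 F2032: (55.3991,35.6407) → (54.1832,37.5677) → (65.0299,42.7514) → (81.7417,50.5786) → (98.1210,60.4358) → (107.9703,71.7094) → (105.0922,83.7861)

[2] `<path>` cubic bezier, #0000ff→score S637 F2032: (90.1006,74.0069) → (89.7167,70.7541) → (90.2926,74.4493) → (91.8697,81.2394) → (94.4894,87.2708) → (98.1933,88.6904) → (103.0228,81.6448)

[3] `<path>` quadratic bezier, #0000ff→score S637 F2032: (68.8822,46.9944) → (70.4795,52.8762) → (72.4630,58.1000) → (74.8327,62.6657) → (77.5886,66.5733) → (80.7306,69.8229) → (84.2588,72.4145)

(Gcodetools for Inkscape — laser output)
G21
G90
G0 X55.3991 Y35.6407
M3 S637
G1 X54.1832 Y37.5677 F2032
G1 X65.0299 Y42.7514
G1 X81.7417 Y50.5786
G1 X98.1210 Y60.4358
G1 X107.9703 Y71.7094
G1 X105.0922 Y83.7861
M5
G0 X90.1006 Y74.0069
M3 S637
G1 X89.7167 Y70.7541 F2032
G1 X90.2926 Y74.4493
G1 X91.8697 Y81.2394
G1 X94.4894 Y87.2708
G1 X98.1933 Y88.6904
G1 X103.0228 Y81.6448
M5
G0 X68.8822 Y46.9944
M3 S637
G1 X70.4795 Y52.8762 F2032
G1 X72.4630 Y58.1000
G1 X74.8327 Y62.6657
G1 X77.5886 Y66.5733
G1 X80.7306 Y69.8229
G1 X84.2588 Y72.4145
M5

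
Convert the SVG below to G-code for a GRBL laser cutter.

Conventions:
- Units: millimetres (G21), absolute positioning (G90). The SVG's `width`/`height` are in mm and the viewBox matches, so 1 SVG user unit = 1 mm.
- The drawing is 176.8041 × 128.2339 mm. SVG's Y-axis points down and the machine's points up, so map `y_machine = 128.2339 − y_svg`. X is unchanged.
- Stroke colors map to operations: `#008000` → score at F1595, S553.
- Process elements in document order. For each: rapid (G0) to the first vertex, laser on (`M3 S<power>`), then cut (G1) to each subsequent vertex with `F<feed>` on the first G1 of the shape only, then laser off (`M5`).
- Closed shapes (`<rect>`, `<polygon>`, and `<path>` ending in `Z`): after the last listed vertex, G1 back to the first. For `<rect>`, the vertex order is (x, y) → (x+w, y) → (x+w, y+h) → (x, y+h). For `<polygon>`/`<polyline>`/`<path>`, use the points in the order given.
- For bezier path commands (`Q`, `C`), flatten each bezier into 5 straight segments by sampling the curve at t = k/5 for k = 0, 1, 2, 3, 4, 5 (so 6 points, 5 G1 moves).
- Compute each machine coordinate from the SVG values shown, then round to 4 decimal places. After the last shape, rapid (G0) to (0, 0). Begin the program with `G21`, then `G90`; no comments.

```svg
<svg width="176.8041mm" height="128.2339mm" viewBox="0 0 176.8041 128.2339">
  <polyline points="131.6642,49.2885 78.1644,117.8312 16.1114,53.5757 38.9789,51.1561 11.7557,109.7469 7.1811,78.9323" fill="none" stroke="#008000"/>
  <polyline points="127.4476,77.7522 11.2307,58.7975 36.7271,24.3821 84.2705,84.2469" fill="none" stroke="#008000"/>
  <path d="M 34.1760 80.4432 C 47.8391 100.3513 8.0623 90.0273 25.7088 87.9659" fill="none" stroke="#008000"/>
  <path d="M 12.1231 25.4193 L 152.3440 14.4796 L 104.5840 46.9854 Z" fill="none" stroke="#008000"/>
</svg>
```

1 u = 1 mm; y_m = 128.2339 − y.

[1] `<polyline>` open polyline, #008000→score S553 F1595: (131.6642,78.9454) → (78.1644,10.4027) → (16.1114,74.6582) → (38.9789,77.0778) → (11.7557,18.4870) → (7.1811,49.3016)

[2] `<polyline>` open polyline, #008000→score S553 F1595: (127.4476,50.4817) → (11.2307,69.4364) → (36.7271,103.8518) → (84.2705,43.9870)

[3] `<path>` cubic bezier, #008000→score S553 F1595: (34.1760,47.7907) → (36.8480,39.1657) → (32.0158,35.9487) → (25.0009,36.2919) → (21.1248,38.3476) → (25.7088,40.2680)

[4] `<path>` closed polygon, #008000→score S553 F1595: (12.1231,102.8146) → (152.3440,113.7543) → (104.5840,81.2485) → (12.1231,102.8146) (closed)

G21
G90
G0 X131.6642 Y78.9454
M3 S553
G1 X78.1644 Y10.4027 F1595
G1 X16.1114 Y74.6582
G1 X38.9789 Y77.0778
G1 X11.7557 Y18.4870
G1 X7.1811 Y49.3016
M5
G0 X127.4476 Y50.4817
M3 S553
G1 X11.2307 Y69.4364 F1595
G1 X36.7271 Y103.8518
G1 X84.2705 Y43.9870
M5
G0 X34.1760 Y47.7907
M3 S553
G1 X36.8480 Y39.1657 F1595
G1 X32.0158 Y35.9487
G1 X25.0009 Y36.2919
G1 X21.1248 Y38.3476
G1 X25.7088 Y40.2680
M5
G0 X12.1231 Y102.8146
M3 S553
G1 X152.3440 Y113.7543 F1595
G1 X104.5840 Y81.2485
G1 X12.1231 Y102.8146
M5
G0 X0.0000 Y0.0000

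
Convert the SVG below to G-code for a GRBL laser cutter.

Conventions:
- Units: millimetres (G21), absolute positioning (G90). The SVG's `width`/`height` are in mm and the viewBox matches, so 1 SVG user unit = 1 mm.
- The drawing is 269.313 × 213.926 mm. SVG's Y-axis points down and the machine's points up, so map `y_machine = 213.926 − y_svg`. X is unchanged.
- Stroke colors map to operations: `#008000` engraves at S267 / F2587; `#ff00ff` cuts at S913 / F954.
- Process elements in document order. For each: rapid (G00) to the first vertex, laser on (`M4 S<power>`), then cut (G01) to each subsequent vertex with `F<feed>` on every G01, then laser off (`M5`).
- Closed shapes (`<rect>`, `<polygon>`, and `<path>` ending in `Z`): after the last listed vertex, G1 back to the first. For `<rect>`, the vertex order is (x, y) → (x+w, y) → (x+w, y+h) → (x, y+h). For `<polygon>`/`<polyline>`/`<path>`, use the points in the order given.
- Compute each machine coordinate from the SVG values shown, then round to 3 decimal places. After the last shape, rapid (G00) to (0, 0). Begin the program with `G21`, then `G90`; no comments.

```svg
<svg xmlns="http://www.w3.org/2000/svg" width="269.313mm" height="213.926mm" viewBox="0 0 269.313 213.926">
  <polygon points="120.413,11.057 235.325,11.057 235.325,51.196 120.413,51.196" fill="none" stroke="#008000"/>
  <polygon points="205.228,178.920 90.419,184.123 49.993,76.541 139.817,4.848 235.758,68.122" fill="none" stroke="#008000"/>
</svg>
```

viewBox `0 0 269.313 213.926` with mm width/height → 1 unit = 1 mm. Flip: y_m = 213.926 − y_svg.

**Shape 1** — `<polygon>` rectangle, stroke `#008000` → engrave (S267, F2587). Machine vertices: (120.413,202.869) → (235.325,202.869) → (235.325,162.730) → (120.413,162.730) → (120.413,202.869). Closed: final G1 returns to the first vertex.

**Shape 2** — `<polygon>` regular polygon, stroke `#008000` → engrave (S267, F2587). Machine vertices: (205.228,35.006) → (90.419,29.803) → (49.993,137.385) → (139.817,209.078) → (235.758,145.804) → (205.228,35.006). Closed: final G1 returns to the first vertex.

G21
G90
G00 X120.413 Y202.869
M4 S267
G01 X235.325 Y202.869 F2587
G01 X235.325 Y162.730 F2587
G01 X120.413 Y162.730 F2587
G01 X120.413 Y202.869 F2587
M5
G00 X205.228 Y35.006
M4 S267
G01 X90.419 Y29.803 F2587
G01 X49.993 Y137.385 F2587
G01 X139.817 Y209.078 F2587
G01 X235.758 Y145.804 F2587
G01 X205.228 Y35.006 F2587
M5
G00 X0.000 Y0.000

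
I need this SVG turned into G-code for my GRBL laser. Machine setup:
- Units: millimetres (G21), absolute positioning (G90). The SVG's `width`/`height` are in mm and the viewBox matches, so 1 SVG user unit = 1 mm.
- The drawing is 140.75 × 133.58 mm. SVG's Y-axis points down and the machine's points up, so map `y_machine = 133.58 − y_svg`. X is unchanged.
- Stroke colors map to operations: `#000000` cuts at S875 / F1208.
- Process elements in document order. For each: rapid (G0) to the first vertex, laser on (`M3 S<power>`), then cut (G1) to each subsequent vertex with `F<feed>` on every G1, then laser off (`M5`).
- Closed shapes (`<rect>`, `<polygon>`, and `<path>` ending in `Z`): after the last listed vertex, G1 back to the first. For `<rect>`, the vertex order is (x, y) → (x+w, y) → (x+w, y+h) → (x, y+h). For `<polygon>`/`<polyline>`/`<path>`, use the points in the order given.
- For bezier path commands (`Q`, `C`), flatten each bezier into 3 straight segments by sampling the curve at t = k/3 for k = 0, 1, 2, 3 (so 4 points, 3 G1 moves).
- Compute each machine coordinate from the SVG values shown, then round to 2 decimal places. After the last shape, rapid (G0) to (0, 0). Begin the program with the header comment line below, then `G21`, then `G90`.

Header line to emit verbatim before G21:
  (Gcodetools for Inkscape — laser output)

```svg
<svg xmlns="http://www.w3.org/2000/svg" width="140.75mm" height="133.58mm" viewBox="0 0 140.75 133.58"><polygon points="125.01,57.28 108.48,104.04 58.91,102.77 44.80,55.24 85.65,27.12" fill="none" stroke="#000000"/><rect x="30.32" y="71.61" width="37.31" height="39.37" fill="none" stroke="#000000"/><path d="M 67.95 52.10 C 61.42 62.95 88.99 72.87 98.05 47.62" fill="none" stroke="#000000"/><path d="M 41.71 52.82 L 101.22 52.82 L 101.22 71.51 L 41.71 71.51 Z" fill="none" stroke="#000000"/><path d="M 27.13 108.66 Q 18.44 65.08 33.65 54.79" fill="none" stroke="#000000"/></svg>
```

(Gcodetools for Inkscape — laser output)
G21
G90
G0 X125.01 Y76.30
M3 S875
G1 X108.48 Y29.54 F1208
G1 X58.91 Y30.81 F1208
G1 X44.80 Y78.34 F1208
G1 X85.65 Y106.46 F1208
G1 X125.01 Y76.30 F1208
M5
G0 X30.32 Y61.97
M3 S875
G1 X67.63 Y61.97 F1208
G1 X67.63 Y22.60 F1208
G1 X30.32 Y22.60 F1208
G1 X30.32 Y61.97 F1208
M5
G0 X67.95 Y81.48
M3 S875
G1 X70.84 Y72.21 F1208
G1 X84.77 Y71.17 F1208
G1 X98.05 Y85.96 F1208
M5
G0 X41.71 Y80.76
M3 S875
G1 X101.22 Y80.76 F1208
G1 X101.22 Y62.07 F1208
G1 X41.71 Y62.07 F1208
G1 X41.71 Y80.76 F1208
M5
G0 X27.13 Y24.92
M3 S875
G1 X23.99 Y50.27 F1208
G1 X26.17 Y68.23 F1208
G1 X33.65 Y78.79 F1208
M5
G0 X0.00 Y0.00

Since the viewBox matches the mm dimensions, user units are millimetres directly. The only transform is the Y-flip y_m = 133.58 − y_svg.

Shape 1 is a regular polygon drawn with `<polygon>`. Its stroke #000000 means cut at S875, F1208. After flipping Y the toolpath is (125.01,76.30) → (108.48,29.54) → (58.91,30.81) → (44.80,78.34) → (85.65,106.46) → (125.01,76.30), returning to the start.

Shape 2 is a rectangle drawn with `<rect>`. Its stroke #000000 means cut at S875, F1208. After flipping Y the toolpath is (30.32,61.97) → (67.63,61.97) → (67.63,22.60) → (30.32,22.60) → (30.32,61.97), returning to the start.

Shape 3 is a cubic bezier drawn with `<path>`. Its stroke #000000 means cut at S875, F1208. After flipping Y the toolpath is (67.95,81.48) → (70.84,72.21) → (84.77,71.17) → (98.05,85.96).

Shape 4 is a rectangle drawn with `<path>`. Its stroke #000000 means cut at S875, F1208. After flipping Y the toolpath is (41.71,80.76) → (101.22,80.76) → (101.22,62.07) → (41.71,62.07) → (41.71,80.76), returning to the start.

Shape 5 is a quadratic bezier drawn with `<path>`. Its stroke #000000 means cut at S875, F1208. After flipping Y the toolpath is (27.13,24.92) → (23.99,50.27) → (26.17,68.23) → (33.65,78.79).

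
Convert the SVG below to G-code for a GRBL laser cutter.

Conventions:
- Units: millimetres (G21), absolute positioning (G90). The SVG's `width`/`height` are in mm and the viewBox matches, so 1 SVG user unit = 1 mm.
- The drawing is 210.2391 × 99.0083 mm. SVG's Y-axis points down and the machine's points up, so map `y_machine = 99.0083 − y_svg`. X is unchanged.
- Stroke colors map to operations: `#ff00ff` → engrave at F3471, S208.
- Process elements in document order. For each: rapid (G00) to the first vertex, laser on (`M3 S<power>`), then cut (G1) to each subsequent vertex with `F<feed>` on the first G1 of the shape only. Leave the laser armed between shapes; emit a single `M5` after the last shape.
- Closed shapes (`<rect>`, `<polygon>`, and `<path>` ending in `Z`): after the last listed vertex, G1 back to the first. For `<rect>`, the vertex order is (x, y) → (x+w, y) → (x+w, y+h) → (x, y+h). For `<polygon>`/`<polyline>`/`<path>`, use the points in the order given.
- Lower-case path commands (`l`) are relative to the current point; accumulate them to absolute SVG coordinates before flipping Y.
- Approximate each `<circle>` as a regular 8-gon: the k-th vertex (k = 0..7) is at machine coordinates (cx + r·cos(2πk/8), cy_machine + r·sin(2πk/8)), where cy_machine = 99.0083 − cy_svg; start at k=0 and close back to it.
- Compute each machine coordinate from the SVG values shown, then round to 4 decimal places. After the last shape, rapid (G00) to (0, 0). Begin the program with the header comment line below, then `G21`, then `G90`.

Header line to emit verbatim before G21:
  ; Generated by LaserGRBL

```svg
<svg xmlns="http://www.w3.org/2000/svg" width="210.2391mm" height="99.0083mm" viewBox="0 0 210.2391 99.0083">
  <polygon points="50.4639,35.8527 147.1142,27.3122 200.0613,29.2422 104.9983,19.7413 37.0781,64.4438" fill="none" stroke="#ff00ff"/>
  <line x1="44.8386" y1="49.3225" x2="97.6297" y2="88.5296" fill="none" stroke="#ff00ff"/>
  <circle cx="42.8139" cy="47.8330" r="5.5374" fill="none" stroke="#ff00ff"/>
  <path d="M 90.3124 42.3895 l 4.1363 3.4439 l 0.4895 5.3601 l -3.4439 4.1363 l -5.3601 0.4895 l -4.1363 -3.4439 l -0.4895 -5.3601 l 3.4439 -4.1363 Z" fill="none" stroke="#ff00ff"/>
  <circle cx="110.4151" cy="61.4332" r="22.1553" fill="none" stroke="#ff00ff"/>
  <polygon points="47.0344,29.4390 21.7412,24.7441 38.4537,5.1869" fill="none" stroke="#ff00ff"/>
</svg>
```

; Generated by LaserGRBL
G21
G90
G00 X50.4639 Y63.1556
M3 S208
G1 X147.1142 Y71.6961 F3471
G1 X200.0613 Y69.7661
G1 X104.9983 Y79.2670
G1 X37.0781 Y34.5645
G1 X50.4639 Y63.1556
G00 X44.8386 Y49.6858
M3 S208
G1 X97.6297 Y10.4787 F3471
G00 X48.3513 Y51.1753
M3 S208
G1 X46.7294 Y55.0908 F3471
G1 X42.8139 Y56.7127
G1 X38.8984 Y55.0908
G1 X37.2765 Y51.1753
G1 X38.8984 Y47.2598
G1 X42.8139 Y45.6379
G1 X46.7294 Y47.2598
G1 X48.3513 Y51.1753
G00 X90.3124 Y56.6188
M3 S208
G1 X94.4487 Y53.1749 F3471
G1 X94.9382 Y47.8148
G1 X91.4943 Y43.6785
G1 X86.1342 Y43.1890
G1 X81.9979 Y46.6329
G1 X81.5084 Y51.9930
G1 X84.9523 Y56.1293
G1 X90.3124 Y56.6188
G00 X132.5704 Y37.5751
M3 S208
G1 X126.0813 Y53.2413 F3471
G1 X110.4151 Y59.7304
G1 X94.7489 Y53.2413
G1 X88.2598 Y37.5751
G1 X94.7489 Y21.9089
G1 X110.4151 Y15.4198
G1 X126.0813 Y21.9089
G1 X132.5704 Y37.5751
G00 X47.0344 Y69.5693
M3 S208
G1 X21.7412 Y74.2642 F3471
G1 X38.4537 Y93.8214
G1 X47.0344 Y69.5693
M5
G00 X0.0000 Y0.0000

Since the viewBox matches the mm dimensions, user units are millimetres directly. The only transform is the Y-flip y_m = 99.0083 − y_svg.

Shape 1 is a closed polygon drawn with `<polygon>`. Its stroke #ff00ff means engrave at S208, F3471. After flipping Y the toolpath is (50.4639,63.1556) → (147.1142,71.6961) → (200.0613,69.7661) → (104.9983,79.2670) → (37.0781,34.5645) → (50.4639,63.1556), returning to the start.

Shape 2 is a line segment drawn with `<line>`. Its stroke #ff00ff means engrave at S208, F3471. After flipping Y the toolpath is (44.8386,49.6858) → (97.6297,10.4787).

Shape 3 is a circle drawn with `<circle>`. Its stroke #ff00ff means engrave at S208, F3471. After flipping Y the toolpath is (48.3513,51.1753) → (46.7294,55.0908) → (42.8139,56.7127) → (38.8984,55.0908) → (37.2765,51.1753) → (38.8984,47.2598) → (42.8139,45.6379) → (46.7294,47.2598) → (48.3513,51.1753), returning to the start.

Shape 4 is a regular polygon drawn with `<path>`. Its stroke #ff00ff means engrave at S208, F3471. After flipping Y the toolpath is (90.3124,56.6188) → (94.4487,53.1749) → (94.9382,47.8148) → (91.4943,43.6785) → (86.1342,43.1890) → (81.9979,46.6329) → (81.5084,51.9930) → (84.9523,56.1293) → (90.3124,56.6188), returning to the start.

Shape 5 is a circle drawn with `<circle>`. Its stroke #ff00ff means engrave at S208, F3471. After flipping Y the toolpath is (132.5704,37.5751) → (126.0813,53.2413) → (110.4151,59.7304) → (94.7489,53.2413) → (88.2598,37.5751) → (94.7489,21.9089) → (110.4151,15.4198) → (126.0813,21.9089) → (132.5704,37.5751), returning to the start.

Shape 6 is a regular polygon drawn with `<polygon>`. Its stroke #ff00ff means engrave at S208, F3471. After flipping Y the toolpath is (47.0344,69.5693) → (21.7412,74.2642) → (38.4537,93.8214) → (47.0344,69.5693), returning to the start.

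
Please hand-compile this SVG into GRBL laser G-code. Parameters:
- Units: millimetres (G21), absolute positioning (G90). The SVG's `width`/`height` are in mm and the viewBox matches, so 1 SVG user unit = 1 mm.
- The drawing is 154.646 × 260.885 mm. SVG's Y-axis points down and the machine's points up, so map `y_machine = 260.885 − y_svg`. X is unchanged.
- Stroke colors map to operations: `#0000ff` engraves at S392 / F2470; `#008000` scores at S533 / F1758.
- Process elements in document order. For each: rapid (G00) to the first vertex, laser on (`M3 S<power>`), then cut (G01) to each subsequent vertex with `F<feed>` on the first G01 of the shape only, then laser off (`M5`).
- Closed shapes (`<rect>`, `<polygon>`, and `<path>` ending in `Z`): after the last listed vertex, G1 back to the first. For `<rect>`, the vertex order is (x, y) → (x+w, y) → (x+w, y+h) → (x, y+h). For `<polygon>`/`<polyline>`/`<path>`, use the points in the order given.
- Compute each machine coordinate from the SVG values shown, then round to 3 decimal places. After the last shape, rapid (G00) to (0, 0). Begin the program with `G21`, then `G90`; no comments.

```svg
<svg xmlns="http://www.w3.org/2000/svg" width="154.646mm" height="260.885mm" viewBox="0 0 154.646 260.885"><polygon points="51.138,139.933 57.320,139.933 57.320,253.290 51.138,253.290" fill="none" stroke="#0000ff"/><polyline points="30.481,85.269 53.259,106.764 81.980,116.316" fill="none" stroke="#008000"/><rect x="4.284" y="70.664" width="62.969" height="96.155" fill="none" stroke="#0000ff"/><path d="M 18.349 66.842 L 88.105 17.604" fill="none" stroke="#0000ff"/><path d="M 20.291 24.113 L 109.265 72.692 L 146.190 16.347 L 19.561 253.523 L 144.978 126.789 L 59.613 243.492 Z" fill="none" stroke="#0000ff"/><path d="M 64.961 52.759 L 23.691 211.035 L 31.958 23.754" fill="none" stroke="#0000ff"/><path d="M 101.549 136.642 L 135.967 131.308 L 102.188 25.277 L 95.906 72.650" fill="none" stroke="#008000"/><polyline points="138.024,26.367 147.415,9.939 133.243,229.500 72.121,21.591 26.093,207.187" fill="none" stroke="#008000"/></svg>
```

viewBox `0 0 154.646 260.885` with mm width/height → 1 unit = 1 mm. Flip: y_m = 260.885 − y_svg.

**Shape 1** — `<polygon>` rectangle, stroke `#0000ff` → engrave (S392, F2470). Machine vertices: (51.138,120.952) → (57.320,120.952) → (57.320,7.595) → (51.138,7.595) → (51.138,120.952). Closed: final G1 returns to the first vertex.

**Shape 2** — `<polyline>` open polyline, stroke `#008000` → score (S533, F1758). Machine vertices: (30.481,175.616) → (53.259,154.121) → (81.980,144.569). Open path.

**Shape 3** — `<rect>` rectangle, stroke `#0000ff` → engrave (S392, F2470). Machine vertices: (4.284,190.221) → (67.253,190.221) → (67.253,94.066) → (4.284,94.066) → (4.284,190.221). Closed: final G1 returns to the first vertex.

**Shape 4** — `<path>` line segment, stroke `#0000ff` → engrave (S392, F2470). Machine vertices: (18.349,194.043) → (88.105,243.281). Open path.

**Shape 5** — `<path>` closed polygon, stroke `#0000ff` → engrave (S392, F2470). Machine vertices: (20.291,236.772) → (109.265,188.193) → (146.190,244.538) → (19.561,7.362) → (144.978,134.096) → (59.613,17.393) → (20.291,236.772). Closed: final G1 returns to the first vertex.

**Shape 6** — `<path>` open polyline, stroke `#0000ff` → engrave (S392, F2470). Machine vertices: (64.961,208.126) → (23.691,49.850) → (31.958,237.131). Open path.

**Shape 7** — `<path>` open polyline, stroke `#008000` → score (S533, F1758). Machine vertices: (101.549,124.243) → (135.967,129.577) → (102.188,235.608) → (95.906,188.235). Open path.

**Shape 8** — `<polyline>` open polyline, stroke `#008000` → score (S533, F1758). Machine vertices: (138.024,234.518) → (147.415,250.946) → (133.243,31.385) → (72.121,239.294) → (26.093,53.698). Open path.

G21
G90
G00 X51.138 Y120.952
M3 S392
G01 X57.320 Y120.952 F2470
G01 X57.320 Y7.595
G01 X51.138 Y7.595
G01 X51.138 Y120.952
M5
G00 X30.481 Y175.616
M3 S533
G01 X53.259 Y154.121 F1758
G01 X81.980 Y144.569
M5
G00 X4.284 Y190.221
M3 S392
G01 X67.253 Y190.221 F2470
G01 X67.253 Y94.066
G01 X4.284 Y94.066
G01 X4.284 Y190.221
M5
G00 X18.349 Y194.043
M3 S392
G01 X88.105 Y243.281 F2470
M5
G00 X20.291 Y236.772
M3 S392
G01 X109.265 Y188.193 F2470
G01 X146.190 Y244.538
G01 X19.561 Y7.362
G01 X144.978 Y134.096
G01 X59.613 Y17.393
G01 X20.291 Y236.772
M5
G00 X64.961 Y208.126
M3 S392
G01 X23.691 Y49.850 F2470
G01 X31.958 Y237.131
M5
G00 X101.549 Y124.243
M3 S533
G01 X135.967 Y129.577 F1758
G01 X102.188 Y235.608
G01 X95.906 Y188.235
M5
G00 X138.024 Y234.518
M3 S533
G01 X147.415 Y250.946 F1758
G01 X133.243 Y31.385
G01 X72.121 Y239.294
G01 X26.093 Y53.698
M5
G00 X0.000 Y0.000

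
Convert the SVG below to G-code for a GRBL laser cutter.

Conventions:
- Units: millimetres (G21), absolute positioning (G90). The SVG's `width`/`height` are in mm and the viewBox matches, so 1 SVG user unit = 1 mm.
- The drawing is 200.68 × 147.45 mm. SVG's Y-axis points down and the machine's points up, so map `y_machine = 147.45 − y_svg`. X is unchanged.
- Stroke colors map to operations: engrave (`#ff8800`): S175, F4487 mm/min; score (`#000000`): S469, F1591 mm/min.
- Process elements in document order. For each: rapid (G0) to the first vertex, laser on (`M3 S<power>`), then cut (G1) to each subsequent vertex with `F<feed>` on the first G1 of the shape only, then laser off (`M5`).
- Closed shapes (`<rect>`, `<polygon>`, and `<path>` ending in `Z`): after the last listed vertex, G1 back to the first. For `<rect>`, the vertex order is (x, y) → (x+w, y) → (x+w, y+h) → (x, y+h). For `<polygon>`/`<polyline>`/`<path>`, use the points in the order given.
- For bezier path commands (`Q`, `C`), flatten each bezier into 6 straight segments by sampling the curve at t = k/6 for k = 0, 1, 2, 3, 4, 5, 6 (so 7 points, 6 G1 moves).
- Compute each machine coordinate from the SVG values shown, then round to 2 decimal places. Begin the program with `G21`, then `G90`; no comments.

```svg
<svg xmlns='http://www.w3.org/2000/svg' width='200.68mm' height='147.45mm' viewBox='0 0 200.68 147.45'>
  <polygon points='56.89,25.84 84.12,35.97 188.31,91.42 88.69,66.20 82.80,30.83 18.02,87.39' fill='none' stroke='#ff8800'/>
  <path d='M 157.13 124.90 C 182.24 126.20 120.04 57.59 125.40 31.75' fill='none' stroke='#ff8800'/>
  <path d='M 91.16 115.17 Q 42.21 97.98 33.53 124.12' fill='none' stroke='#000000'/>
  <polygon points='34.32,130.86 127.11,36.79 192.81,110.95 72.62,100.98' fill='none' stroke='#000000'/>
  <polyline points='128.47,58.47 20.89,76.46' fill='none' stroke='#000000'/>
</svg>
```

G21
G90
G0 X56.89 Y121.61
M3 S175
G1 X84.12 Y111.48 F4487
G1 X188.31 Y56.03
G1 X88.69 Y81.25
G1 X82.80 Y116.62
G1 X18.02 Y60.06
G1 X56.89 Y121.61
M5
G0 X157.13 Y22.55
M3 S175
G1 X163.13 Y27.20 F4487
G1 X158.87 Y40.38
G1 X148.67 Y58.95
G1 X136.82 Y79.78
G1 X127.63 Y99.74
G1 X125.40 Y115.70
M5
G0 X91.16 Y32.28
M3 S469
G1 X75.96 Y36.81 F1591
G1 X63.00 Y38.93
G1 X52.28 Y38.64
G1 X43.79 Y35.94
G1 X37.54 Y30.84
G1 X33.53 Y23.33
M5
G0 X34.32 Y16.59
M3 S469
G1 X127.11 Y110.66 F1591
G1 X192.81 Y36.50
G1 X72.62 Y46.47
G1 X34.32 Y16.59
M5
G0 X128.47 Y88.98
M3 S469
G1 X20.89 Y70.99 F1591
M5

viewBox `0 0 200.68 147.45` with mm width/height → 1 unit = 1 mm. Flip: y_m = 147.45 − y_svg.

**Shape 1** — `<polygon>` closed polygon, stroke `#ff8800` → engrave (S175, F4487). Machine vertices: (56.89,121.61) → (84.12,111.48) → (188.31,56.03) → (88.69,81.25) → (82.80,116.62) → (18.02,60.06) → (56.89,121.61). Closed: final G1 returns to the first vertex.

**Shape 2** — `<path>` cubic bezier, stroke `#ff8800` → engrave (S175, F4487). Control points (SVG): P0=(157.13,124.90), P1=(182.24,126.20), P2=(120.04,57.59), P3=(125.40,31.75); sampled at t=k/6. Machine vertices: (157.13,22.55) → (163.13,27.20) → (158.87,40.38) → (148.67,58.95) → (136.82,79.78) → (127.63,99.74) → (125.40,115.70). Open path.

**Shape 3** — `<path>` quadratic bezier, stroke `#000000` → score (S469, F1591). Control points (SVG): P0=(91.16,115.17), P1=(42.21,97.98), P2=(33.53,124.12); sampled at t=k/6. Machine vertices: (91.16,32.28) → (75.96,36.81) → (63.00,38.93) → (52.28,38.64) → (43.79,35.94) → (37.54,30.84) → (33.53,23.33). Open path.

**Shape 4** — `<polygon>` closed polygon, stroke `#000000` → score (S469, F1591). Machine vertices: (34.32,16.59) → (127.11,110.66) → (192.81,36.50) → (72.62,46.47) → (34.32,16.59). Closed: final G1 returns to the first vertex.

**Shape 5** — `<polyline>` line segment, stroke `#000000` → score (S469, F1591). Machine vertices: (128.47,88.98) → (20.89,70.99). Open path.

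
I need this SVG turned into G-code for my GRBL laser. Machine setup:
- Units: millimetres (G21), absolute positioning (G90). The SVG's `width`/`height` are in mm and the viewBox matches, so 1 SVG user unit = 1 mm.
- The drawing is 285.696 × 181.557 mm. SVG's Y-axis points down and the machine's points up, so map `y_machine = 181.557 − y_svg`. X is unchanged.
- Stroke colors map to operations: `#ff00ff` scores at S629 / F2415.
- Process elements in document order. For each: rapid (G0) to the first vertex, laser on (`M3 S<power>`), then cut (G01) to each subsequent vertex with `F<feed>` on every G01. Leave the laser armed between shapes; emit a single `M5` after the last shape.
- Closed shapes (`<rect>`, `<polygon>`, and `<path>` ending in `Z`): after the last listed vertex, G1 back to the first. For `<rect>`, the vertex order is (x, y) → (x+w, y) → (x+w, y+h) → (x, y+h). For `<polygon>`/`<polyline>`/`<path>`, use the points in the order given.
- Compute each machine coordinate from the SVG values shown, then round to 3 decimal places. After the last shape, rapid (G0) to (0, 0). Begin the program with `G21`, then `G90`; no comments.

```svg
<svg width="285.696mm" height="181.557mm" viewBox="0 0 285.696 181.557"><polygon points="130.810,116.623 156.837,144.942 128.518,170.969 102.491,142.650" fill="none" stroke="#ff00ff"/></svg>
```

G21
G90
G0 X130.810 Y64.934
M3 S629
G01 X156.837 Y36.615 F2415
G01 X128.518 Y10.588 F2415
G01 X102.491 Y38.907 F2415
G01 X130.810 Y64.934 F2415
M5
G0 X0.000 Y0.000

1 u = 1 mm; y_m = 181.557 − y.

[1] `<polygon>` regular polygon, #ff00ff→score S629 F2415: (130.810,64.934) → (156.837,36.615) → (128.518,10.588) → (102.491,38.907) → (130.810,64.934) (closed)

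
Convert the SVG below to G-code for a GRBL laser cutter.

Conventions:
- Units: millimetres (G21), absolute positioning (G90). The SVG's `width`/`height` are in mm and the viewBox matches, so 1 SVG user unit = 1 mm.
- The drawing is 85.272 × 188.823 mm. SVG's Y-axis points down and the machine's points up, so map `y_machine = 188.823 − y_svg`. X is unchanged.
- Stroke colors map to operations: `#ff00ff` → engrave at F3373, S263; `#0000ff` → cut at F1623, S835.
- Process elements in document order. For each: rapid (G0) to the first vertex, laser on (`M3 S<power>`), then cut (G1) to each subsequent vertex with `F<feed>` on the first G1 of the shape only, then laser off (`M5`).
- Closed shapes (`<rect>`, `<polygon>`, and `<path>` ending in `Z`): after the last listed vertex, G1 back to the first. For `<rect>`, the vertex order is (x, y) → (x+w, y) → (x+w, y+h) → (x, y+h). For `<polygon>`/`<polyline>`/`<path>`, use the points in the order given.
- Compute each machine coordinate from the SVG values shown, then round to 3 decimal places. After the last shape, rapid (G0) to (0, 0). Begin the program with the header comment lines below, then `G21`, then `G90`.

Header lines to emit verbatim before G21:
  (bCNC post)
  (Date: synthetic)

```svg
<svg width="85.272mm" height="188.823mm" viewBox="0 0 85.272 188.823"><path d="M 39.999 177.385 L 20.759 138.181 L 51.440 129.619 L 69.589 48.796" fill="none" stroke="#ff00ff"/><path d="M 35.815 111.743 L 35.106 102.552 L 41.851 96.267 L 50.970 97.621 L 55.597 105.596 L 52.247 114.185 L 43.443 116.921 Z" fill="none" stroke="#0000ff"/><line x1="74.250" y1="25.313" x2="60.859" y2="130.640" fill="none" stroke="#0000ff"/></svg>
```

1 u = 1 mm; y_m = 188.823 − y.

[1] `<path>` open polyline, #ff00ff→engrave S263 F3373: (39.999,11.438) → (20.759,50.642) → (51.440,59.204) → (69.589,140.027)

[2] `<path>` regular polygon, #0000ff→cut S835 F1623: (35.815,77.080) → (35.106,86.271) → (41.851,92.556) → (50.970,91.202) → (55.597,83.227) → (52.247,74.638) → (43.443,71.902) → (35.815,77.080) (closed)

[3] `<line>` line segment, #0000ff→cut S835 F1623: (74.250,163.510) → (60.859,58.183)

(bCNC post)
(Date: synthetic)
G21
G90
G0 X39.999 Y11.438
M3 S263
G1 X20.759 Y50.642 F3373
G1 X51.440 Y59.204
G1 X69.589 Y140.027
M5
G0 X35.815 Y77.080
M3 S835
G1 X35.106 Y86.271 F1623
G1 X41.851 Y92.556
G1 X50.970 Y91.202
G1 X55.597 Y83.227
G1 X52.247 Y74.638
G1 X43.443 Y71.902
G1 X35.815 Y77.080
M5
G0 X74.250 Y163.510
M3 S835
G1 X60.859 Y58.183 F1623
M5
G0 X0.000 Y0.000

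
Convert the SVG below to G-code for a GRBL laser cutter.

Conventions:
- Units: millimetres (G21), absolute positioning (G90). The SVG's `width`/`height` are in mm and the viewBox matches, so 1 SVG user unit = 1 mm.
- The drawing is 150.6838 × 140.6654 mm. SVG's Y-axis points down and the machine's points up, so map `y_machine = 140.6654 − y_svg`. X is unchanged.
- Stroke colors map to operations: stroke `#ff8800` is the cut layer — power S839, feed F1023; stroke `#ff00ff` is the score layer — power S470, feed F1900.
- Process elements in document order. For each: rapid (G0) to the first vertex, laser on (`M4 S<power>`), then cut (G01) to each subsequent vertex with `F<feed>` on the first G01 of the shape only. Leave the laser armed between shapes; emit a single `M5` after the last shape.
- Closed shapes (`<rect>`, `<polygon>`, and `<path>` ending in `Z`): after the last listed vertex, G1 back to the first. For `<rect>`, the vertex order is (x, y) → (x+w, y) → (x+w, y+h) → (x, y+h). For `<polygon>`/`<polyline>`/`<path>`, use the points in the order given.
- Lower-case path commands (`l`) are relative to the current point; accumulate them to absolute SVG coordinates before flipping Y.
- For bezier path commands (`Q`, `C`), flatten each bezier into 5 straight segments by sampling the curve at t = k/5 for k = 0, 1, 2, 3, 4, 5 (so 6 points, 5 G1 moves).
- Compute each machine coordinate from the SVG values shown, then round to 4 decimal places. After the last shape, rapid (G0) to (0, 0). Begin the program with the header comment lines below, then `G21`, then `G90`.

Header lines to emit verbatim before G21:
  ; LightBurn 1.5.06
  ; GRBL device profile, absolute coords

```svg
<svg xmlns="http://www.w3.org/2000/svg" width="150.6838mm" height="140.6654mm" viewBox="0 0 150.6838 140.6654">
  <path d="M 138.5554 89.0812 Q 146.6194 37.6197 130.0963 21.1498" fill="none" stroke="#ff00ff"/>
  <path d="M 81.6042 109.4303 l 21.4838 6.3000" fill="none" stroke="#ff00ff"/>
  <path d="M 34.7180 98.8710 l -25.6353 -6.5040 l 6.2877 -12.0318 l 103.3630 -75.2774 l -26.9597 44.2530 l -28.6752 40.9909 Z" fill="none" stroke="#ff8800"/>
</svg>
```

; LightBurn 1.5.06
; GRBL device profile, absolute coords
G21
G90
G0 X138.5554 Y51.5842
M4 S470
G01 X140.7975 Y70.7691 F1900
G01 X141.0727 Y87.1547
G01 X139.3808 Y100.7410
G01 X135.7221 Y111.5280
G01 X130.0963 Y119.5156
G0 X81.6042 Y31.2351
M4 S470
G01 X103.0880 Y24.9351 F1900
G0 X34.7180 Y41.7944
M4 S839
G01 X9.0827 Y48.2984 F1023
G01 X15.3704 Y60.3302
G01 X118.7334 Y135.6076
G01 X91.7737 Y91.3546
G01 X63.0985 Y50.3637
G01 X34.7180 Y41.7944
M5
G0 X0.0000 Y0.0000

1 u = 1 mm; y_m = 140.6654 − y.

[1] `<path>` quadratic bezier, #ff00ff→score S470 F1900: (138.5554,51.5842) → (140.7975,70.7691) → (141.0727,87.1547) → (139.3808,100.7410) → (135.7221,111.5280) → (130.0963,119.5156)

[2] `<path>` line segment, #ff00ff→score S470 F1900: (81.6042,31.2351) → (103.0880,24.9351)

[3] `<path>` closed polygon, #ff8800→cut S839 F1023: (34.7180,41.7944) → (9.0827,48.2984) → (15.3704,60.3302) → (118.7334,135.6076) → (91.7737,91.3546) → (63.0985,50.3637) → (34.7180,41.7944) (closed)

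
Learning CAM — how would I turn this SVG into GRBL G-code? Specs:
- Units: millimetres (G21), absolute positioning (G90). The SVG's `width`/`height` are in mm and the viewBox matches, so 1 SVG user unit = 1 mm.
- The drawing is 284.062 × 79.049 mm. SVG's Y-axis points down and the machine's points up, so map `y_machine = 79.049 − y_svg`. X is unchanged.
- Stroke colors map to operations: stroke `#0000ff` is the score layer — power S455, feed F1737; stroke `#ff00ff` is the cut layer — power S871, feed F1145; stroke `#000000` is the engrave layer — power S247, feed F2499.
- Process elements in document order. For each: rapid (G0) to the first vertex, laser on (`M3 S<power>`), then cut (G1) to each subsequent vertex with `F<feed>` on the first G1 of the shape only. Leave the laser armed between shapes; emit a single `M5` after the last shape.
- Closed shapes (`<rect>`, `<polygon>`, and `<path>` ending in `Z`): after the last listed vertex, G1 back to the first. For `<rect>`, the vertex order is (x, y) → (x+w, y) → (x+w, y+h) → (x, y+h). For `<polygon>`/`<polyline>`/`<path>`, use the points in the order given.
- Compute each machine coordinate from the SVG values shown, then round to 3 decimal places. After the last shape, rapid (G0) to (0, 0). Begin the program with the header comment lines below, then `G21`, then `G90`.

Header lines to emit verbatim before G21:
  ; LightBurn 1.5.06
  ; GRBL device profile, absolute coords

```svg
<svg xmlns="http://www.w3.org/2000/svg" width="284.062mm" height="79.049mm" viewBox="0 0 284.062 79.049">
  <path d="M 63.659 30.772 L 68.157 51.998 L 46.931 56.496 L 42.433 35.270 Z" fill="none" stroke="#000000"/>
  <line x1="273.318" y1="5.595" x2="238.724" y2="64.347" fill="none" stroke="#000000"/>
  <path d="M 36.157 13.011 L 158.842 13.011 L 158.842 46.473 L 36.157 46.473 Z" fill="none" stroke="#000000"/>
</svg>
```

1 u = 1 mm; y_m = 79.049 − y.

[1] `<path>` regular polygon, #000000→engrave S247 F2499: (63.659,48.277) → (68.157,27.051) → (46.931,22.553) → (42.433,43.779) → (63.659,48.277) (closed)

[2] `<line>` line segment, #000000→engrave S247 F2499: (273.318,73.454) → (238.724,14.702)

[3] `<path>` rectangle, #000000→engrave S247 F2499: (36.157,66.038) → (158.842,66.038) → (158.842,32.576) → (36.157,32.576) → (36.157,66.038) (closed)

; LightBurn 1.5.06
; GRBL device profile, absolute coords
G21
G90
G0 X63.659 Y48.277
M3 S247
G1 X68.157 Y27.051 F2499
G1 X46.931 Y22.553
G1 X42.433 Y43.779
G1 X63.659 Y48.277
G0 X273.318 Y73.454
M3 S247
G1 X238.724 Y14.702 F2499
G0 X36.157 Y66.038
M3 S247
G1 X158.842 Y66.038 F2499
G1 X158.842 Y32.576
G1 X36.157 Y32.576
G1 X36.157 Y66.038
M5
G0 X0.000 Y0.000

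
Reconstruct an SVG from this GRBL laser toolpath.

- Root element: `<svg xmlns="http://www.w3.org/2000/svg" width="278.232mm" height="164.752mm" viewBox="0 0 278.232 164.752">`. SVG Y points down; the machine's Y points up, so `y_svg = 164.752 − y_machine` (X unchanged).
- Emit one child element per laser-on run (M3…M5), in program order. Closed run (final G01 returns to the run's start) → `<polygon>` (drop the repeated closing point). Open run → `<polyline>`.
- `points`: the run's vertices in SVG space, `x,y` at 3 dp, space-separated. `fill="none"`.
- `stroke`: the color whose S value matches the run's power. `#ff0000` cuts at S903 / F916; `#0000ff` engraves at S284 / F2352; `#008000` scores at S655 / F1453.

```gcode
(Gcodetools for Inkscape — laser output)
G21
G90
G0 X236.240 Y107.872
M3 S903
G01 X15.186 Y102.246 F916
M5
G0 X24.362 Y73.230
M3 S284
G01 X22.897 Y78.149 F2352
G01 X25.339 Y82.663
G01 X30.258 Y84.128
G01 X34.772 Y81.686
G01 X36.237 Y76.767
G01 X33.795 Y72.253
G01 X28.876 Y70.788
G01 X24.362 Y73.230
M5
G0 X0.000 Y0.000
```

y_svg = 164.752 − y_m.

[1] S903→`#ff0000` (cut); open run; points: 236.240,56.880 15.186,62.506

[2] S284→`#0000ff` (engrave); closed run; points: 24.362,91.522 22.897,86.603 25.339,82.089 30.258,80.624 34.772,83.066 36.237,87.985 33.795,92.499 28.876,93.964

<svg xmlns="http://www.w3.org/2000/svg" width="278.232mm" height="164.752mm" viewBox="0 0 278.232 164.752">
  <polyline points="236.240,56.880 15.186,62.506" fill="none" stroke="#ff0000"/>
  <polygon points="24.362,91.522 22.897,86.603 25.339,82.089 30.258,80.624 34.772,83.066 36.237,87.985 33.795,92.499 28.876,93.964" fill="none" stroke="#0000ff"/>
</svg>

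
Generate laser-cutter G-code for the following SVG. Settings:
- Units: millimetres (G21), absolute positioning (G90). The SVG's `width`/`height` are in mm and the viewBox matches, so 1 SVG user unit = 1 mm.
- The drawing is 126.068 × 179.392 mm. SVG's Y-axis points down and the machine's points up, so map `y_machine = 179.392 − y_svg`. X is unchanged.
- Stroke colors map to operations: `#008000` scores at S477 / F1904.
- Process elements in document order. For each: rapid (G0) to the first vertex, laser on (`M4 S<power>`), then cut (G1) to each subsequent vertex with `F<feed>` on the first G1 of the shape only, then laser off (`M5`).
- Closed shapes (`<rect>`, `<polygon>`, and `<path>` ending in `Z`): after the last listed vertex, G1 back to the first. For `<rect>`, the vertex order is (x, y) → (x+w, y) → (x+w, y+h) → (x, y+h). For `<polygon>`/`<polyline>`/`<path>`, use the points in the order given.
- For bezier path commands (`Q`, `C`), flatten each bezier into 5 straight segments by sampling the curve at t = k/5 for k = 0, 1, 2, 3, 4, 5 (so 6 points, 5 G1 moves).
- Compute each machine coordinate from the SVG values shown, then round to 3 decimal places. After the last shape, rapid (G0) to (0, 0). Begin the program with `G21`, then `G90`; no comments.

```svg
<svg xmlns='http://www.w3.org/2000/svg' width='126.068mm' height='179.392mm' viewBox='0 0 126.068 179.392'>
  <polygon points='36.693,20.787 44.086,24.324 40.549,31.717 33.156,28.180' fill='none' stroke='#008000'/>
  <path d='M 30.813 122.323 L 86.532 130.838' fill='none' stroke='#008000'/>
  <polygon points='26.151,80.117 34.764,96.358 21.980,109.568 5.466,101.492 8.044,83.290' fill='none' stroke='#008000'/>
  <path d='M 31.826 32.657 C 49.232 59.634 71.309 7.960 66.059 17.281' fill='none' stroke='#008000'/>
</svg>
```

G21
G90
G0 X36.693 Y158.605
M4 S477
G1 X44.086 Y155.068 F1904
G1 X40.549 Y147.675
G1 X33.156 Y151.212
G1 X36.693 Y158.605
M5
G0 X30.813 Y57.069
M4 S477
G1 X86.532 Y48.554 F1904
M5
G0 X26.151 Y99.275
M4 S477
G1 X34.764 Y83.034 F1904
G1 X21.980 Y69.824
G1 X5.466 Y77.900
G1 X8.044 Y96.102
G1 X26.151 Y99.275
M5
G0 X31.826 Y146.735
M4 S477
G1 X42.574 Y138.870 F1904
G1 X52.907 Y143.178
G1 X61.290 Y152.956
G1 X66.186 Y161.501
G1 X66.059 Y162.111
M5
G0 X0.000 Y0.000

1 u = 1 mm; y_m = 179.392 − y.

[1] `<polygon>` regular polygon, #008000→score S477 F1904: (36.693,158.605) → (44.086,155.068) → (40.549,147.675) → (33.156,151.212) → (36.693,158.605) (closed)

[2] `<path>` line segment, #008000→score S477 F1904: (30.813,57.069) → (86.532,48.554)

[3] `<polygon>` regular polygon, #008000→score S477 F1904: (26.151,99.275) → (34.764,83.034) → (21.980,69.824) → (5.466,77.900) → (8.044,96.102) → (26.151,99.275) (closed)

[4] `<path>` cubic bezier, #008000→score S477 F1904: (31.826,146.735) → (42.574,138.870) → (52.907,143.178) → (61.290,152.956) → (66.186,161.501) → (66.059,162.111)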